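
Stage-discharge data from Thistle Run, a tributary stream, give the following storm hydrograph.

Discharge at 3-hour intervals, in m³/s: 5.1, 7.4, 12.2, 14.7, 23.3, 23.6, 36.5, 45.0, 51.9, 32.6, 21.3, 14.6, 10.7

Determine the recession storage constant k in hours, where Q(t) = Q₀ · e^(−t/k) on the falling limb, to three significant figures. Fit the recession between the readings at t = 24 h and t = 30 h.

On the falling limb, Q drops from 51.9 to 21.3 m³/s between t = 24 h and t = 30 h (Δt = 6 h).
k = −Δt / ln(Q₂/Q₁) = −6 / ln(21.3/51.9) = 6.74 h.

k ≈ 6.74 h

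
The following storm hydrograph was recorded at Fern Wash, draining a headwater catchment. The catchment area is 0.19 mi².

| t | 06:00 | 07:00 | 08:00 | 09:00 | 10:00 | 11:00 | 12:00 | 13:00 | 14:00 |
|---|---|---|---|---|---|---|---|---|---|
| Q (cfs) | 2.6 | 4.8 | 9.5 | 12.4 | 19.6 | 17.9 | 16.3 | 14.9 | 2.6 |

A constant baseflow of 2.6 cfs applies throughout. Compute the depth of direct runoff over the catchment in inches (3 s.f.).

Direct runoff: 0.0, 2.2, 6.9, 9.8, 17.0, 15.3, 13.7, 12.3, 0.0 cfs; ΣQ_DR = 77.20 cfs.
V = ΣQ_DR · Δt = 77.20 × 3600 s = 2.779 × 10^5 ft³.
Over A = 0.19 mi², depth = V / A = 0.630 in.

d ≈ 0.630 in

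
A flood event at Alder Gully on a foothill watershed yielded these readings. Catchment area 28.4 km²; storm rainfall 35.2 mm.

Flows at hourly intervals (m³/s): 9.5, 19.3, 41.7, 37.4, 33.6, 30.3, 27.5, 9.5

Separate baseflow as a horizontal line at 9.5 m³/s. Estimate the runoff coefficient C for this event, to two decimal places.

ΣQ_DR = 132.8 m³/s; V = ΣQ_DR·Δt = 4.781 × 10^5 m³.
Runoff depth d = V / A = 16.83 mm.
C = d / P = 16.83 / 35.2 = 0.48.

C ≈ 0.48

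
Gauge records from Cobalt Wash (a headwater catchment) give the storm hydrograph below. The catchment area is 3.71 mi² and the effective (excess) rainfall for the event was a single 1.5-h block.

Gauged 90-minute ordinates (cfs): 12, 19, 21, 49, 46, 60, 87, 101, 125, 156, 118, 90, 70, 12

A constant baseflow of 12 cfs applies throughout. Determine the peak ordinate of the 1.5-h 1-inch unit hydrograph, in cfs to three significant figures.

U_p ≈ 288 cfs

Direct runoff: 0.0, 7.0, 9.0, 37.0, 34.0, 48.0, 75.0, 89.0, 113.0, 144.0, 106.0, 78.0, 58.0, 0.0 cfs; ΣQ_DR = 798.0 cfs, peak = 144.0 cfs.
Runoff depth d = ΣQ_DR·Δt / A = 798.0 × 5400 / (3.71 mi²) = 0.5000 in.
The 1-inch UH is the DRH scaled by (1 in)/d, so U_p = 144.0 × 1/0.5000 = 288 cfs.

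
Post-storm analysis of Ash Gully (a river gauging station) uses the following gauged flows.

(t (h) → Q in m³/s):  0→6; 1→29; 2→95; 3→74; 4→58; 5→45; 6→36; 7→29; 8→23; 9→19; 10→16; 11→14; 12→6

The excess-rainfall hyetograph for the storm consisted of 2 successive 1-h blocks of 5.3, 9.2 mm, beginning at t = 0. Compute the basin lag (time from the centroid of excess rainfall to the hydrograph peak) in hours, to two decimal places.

Centroid of excess rainfall: t_c = Σ P_i·t̄_i / ΣP_i = 1.1345 h (block centres at 0.5, 1.5 h).
Hydrograph peak occurs at t = 2 h, so basin lag t_L = 2 − 1.1345 = 0.87 h.

t_L ≈ 0.87 h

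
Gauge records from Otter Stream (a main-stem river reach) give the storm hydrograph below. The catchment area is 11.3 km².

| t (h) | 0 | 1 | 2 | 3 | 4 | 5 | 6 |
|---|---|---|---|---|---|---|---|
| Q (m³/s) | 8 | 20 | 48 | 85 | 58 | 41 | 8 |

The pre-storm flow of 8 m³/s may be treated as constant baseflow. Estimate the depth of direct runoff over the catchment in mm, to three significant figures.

d ≈ 67.5 mm

Direct runoff: 0.0, 12.0, 40.0, 77.0, 50.0, 33.0, 0.0 m³/s; ΣQ_DR = 212.0 m³/s.
V = ΣQ_DR · Δt = 212.0 × 3600 s = 7.632 × 10^5 m³.
Over A = 11.3 km², depth = V / A = 67.5 mm.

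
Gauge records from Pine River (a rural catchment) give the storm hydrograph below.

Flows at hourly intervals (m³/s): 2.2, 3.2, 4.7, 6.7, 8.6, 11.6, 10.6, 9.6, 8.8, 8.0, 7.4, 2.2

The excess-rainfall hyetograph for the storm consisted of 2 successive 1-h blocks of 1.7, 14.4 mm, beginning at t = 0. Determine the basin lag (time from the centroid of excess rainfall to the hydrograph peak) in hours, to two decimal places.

t_L ≈ 3.61 h

Centroid of excess rainfall: t_c = Σ P_i·t̄_i / ΣP_i = 1.3944 h (block centres at 0.5, 1.5 h).
Hydrograph peak occurs at t = 5 h, so basin lag t_L = 5 − 1.3944 = 3.61 h.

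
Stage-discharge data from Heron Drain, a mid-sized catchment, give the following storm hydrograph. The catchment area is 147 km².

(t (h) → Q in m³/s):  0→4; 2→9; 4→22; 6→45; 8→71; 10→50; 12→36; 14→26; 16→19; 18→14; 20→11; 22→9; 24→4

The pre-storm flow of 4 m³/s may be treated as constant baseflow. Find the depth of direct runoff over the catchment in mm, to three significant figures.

Direct runoff: 0.0, 5.0, 18.0, 41.0, 67.0, 46.0, 32.0, 22.0, 15.0, 10.0, 7.0, 5.0, 0.0 m³/s; ΣQ_DR = 268.0 m³/s.
V = ΣQ_DR · Δt = 268.0 × 7200 s = 1.930 × 10^6 m³.
Over A = 147 km², depth = V / A = 13.1 mm.

d ≈ 13.1 mm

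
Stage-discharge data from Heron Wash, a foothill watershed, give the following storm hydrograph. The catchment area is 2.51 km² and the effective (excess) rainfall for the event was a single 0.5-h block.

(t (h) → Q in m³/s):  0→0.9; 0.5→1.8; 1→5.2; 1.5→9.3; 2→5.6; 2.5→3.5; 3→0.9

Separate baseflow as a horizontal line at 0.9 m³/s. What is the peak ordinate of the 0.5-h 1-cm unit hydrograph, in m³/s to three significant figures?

Direct runoff: 0.0, 0.9, 4.3, 8.4, 4.7, 2.6, 0.0 m³/s; ΣQ_DR = 20.90 m³/s, peak = 8.4 m³/s.
Runoff depth d = ΣQ_DR·Δt / A = 20.90 × 1800 / (2.51 km²) = 14.99 mm.
The 1-cm UH is the DRH scaled by (10 mm)/d, so U_p = 8.4 × 10/14.99 = 5.60 m³/s.

U_p ≈ 5.60 m³/s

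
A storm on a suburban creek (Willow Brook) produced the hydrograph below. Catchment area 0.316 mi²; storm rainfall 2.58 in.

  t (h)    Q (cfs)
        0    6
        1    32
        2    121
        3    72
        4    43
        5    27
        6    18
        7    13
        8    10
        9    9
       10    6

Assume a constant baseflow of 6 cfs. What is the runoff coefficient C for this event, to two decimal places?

C ≈ 0.55

ΣQ_DR = 291.0 cfs; V = ΣQ_DR·Δt = 1.048 × 10^6 ft³.
Runoff depth d = V / A = 1.427 in.
C = d / P = 1.427 / 2.58 = 0.55.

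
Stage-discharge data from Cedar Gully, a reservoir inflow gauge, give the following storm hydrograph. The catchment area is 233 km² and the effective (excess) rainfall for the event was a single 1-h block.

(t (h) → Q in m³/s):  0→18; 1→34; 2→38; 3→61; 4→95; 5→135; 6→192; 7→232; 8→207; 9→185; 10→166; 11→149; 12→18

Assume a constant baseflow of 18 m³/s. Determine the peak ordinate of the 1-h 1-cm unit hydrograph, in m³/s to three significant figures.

U_p ≈ 107 m³/s

Direct runoff: 0.0, 16.0, 20.0, 43.0, 77.0, 117.0, 174.0, 214.0, 189.0, 167.0, 148.0, 131.0, 0.0 m³/s; ΣQ_DR = 1296 m³/s, peak = 214.0 m³/s.
Runoff depth d = ΣQ_DR·Δt / A = 1296 × 3600 / (233 km²) = 20.02 mm.
The 1-cm UH is the DRH scaled by (10 mm)/d, so U_p = 214.0 × 10/20.02 = 107 m³/s.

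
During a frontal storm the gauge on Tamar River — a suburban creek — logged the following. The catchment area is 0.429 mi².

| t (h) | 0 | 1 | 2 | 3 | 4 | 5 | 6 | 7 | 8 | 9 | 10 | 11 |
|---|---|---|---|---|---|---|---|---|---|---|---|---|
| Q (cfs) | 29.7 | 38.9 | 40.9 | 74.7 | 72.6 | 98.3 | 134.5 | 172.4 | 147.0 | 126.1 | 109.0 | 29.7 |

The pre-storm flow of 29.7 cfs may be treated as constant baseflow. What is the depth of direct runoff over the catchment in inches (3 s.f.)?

Direct runoff: 0.0, 9.2, 11.2, 45.0, 42.9, 68.6, 104.8, 142.7, 117.3, 96.4, 79.3, 0.0 cfs; ΣQ_DR = 717.4 cfs.
V = ΣQ_DR · Δt = 717.4 × 3600 s = 2.583 × 10^6 ft³.
Over A = 0.429 mi², depth = V / A = 2.59 in.

d ≈ 2.59 in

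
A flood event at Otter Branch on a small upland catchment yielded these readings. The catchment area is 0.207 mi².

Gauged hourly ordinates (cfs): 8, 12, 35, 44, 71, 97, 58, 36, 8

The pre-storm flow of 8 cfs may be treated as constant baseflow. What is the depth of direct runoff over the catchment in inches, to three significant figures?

d ≈ 2.22 in

Direct runoff: 0.0, 4.0, 27.0, 36.0, 63.0, 89.0, 50.0, 28.0, 0.0 cfs; ΣQ_DR = 297.0 cfs.
V = ΣQ_DR · Δt = 297.0 × 3600 s = 1.069 × 10^6 ft³.
Over A = 0.207 mi², depth = V / A = 2.22 in.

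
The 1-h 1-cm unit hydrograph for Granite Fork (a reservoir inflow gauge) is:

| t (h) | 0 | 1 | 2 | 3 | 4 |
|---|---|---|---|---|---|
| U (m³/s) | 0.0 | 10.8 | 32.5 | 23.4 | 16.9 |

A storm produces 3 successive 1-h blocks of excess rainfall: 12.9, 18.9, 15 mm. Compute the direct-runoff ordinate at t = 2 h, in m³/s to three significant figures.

Q ≈ 62.3 m³/s

By discrete convolution, Q_j = Σ (P_i / 10 mm) · U_{j−i}.
At t = 2 h (j=2): Q = (12.9/10)·32.5 + (18.9/10)·10.8 + (15/10)·0.0 = 62.3 m³/s.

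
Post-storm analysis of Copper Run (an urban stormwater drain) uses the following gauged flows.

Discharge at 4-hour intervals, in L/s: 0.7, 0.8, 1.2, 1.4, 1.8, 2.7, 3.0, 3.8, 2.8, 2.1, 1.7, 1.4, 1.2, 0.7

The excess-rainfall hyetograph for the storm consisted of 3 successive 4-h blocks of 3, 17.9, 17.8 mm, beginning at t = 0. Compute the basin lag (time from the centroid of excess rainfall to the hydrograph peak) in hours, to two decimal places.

Centroid of excess rainfall: t_c = Σ P_i·t̄_i / ΣP_i = 7.5297 h (block centres at 2, 6, 10 h).
Hydrograph peak occurs at t = 28 h, so basin lag t_L = 28 − 7.5297 = 20.47 h.

t_L ≈ 20.47 h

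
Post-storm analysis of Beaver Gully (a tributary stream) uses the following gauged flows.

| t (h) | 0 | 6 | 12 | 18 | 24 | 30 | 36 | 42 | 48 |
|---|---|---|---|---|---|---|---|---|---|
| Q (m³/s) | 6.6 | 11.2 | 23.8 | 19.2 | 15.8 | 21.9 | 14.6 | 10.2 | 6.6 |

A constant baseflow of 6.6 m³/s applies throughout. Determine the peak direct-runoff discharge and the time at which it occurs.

Subtracting baseflow gives direct-runoff ordinates: 0.0, 4.6, 17.2, 12.6, 9.2, 15.3, 8.0, 3.6, 0.0 m³/s.
The maximum is 17.2 m³/s, occurring at the reading for t = 12 h.

Q_p = 17.2 m³/s at t = 12 h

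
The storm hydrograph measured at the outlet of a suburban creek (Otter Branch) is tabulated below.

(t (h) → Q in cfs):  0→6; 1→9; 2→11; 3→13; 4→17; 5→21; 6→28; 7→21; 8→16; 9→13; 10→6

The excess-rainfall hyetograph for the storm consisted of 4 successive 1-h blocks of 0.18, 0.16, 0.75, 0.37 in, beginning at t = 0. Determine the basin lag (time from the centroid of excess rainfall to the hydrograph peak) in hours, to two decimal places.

Centroid of excess rainfall: t_c = Σ P_i·t̄_i / ΣP_i = 2.3973 h (block centres at 0.5, 1.5, 2.5, 3.5 h).
Hydrograph peak occurs at t = 6 h, so basin lag t_L = 6 − 2.3973 = 3.60 h.

t_L ≈ 3.60 h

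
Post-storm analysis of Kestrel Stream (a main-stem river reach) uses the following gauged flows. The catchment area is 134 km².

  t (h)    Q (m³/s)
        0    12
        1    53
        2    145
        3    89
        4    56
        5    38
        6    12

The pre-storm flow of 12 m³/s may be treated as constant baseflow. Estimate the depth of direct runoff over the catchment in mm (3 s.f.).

Direct runoff: 0.0, 41.0, 133.0, 77.0, 44.0, 26.0, 0.0 m³/s; ΣQ_DR = 321.0 m³/s.
V = ΣQ_DR · Δt = 321.0 × 3600 s = 1.156 × 10^6 m³.
Over A = 134 km², depth = V / A = 8.62 mm.

d ≈ 8.62 mm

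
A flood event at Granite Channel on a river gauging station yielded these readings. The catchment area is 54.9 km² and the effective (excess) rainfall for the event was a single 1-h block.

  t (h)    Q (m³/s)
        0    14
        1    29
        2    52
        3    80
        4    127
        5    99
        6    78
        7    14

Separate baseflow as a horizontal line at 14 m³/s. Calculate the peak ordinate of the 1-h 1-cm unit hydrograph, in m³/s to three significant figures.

Direct runoff: 0.0, 15.0, 38.0, 66.0, 113.0, 85.0, 64.0, 0.0 m³/s; ΣQ_DR = 381.0 m³/s, peak = 113.0 m³/s.
Runoff depth d = ΣQ_DR·Δt / A = 381.0 × 3600 / (54.9 km²) = 24.98 mm.
The 1-cm UH is the DRH scaled by (10 mm)/d, so U_p = 113.0 × 10/24.98 = 45.2 m³/s.

U_p ≈ 45.2 m³/s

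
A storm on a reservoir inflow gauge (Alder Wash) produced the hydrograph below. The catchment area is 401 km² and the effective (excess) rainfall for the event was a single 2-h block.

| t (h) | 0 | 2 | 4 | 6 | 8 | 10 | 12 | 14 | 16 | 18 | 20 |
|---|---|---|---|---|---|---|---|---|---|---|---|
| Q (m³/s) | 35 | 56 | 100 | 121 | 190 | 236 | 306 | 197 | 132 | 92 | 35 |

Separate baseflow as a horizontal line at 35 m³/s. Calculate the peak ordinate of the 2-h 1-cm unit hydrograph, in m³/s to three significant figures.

U_p ≈ 135 m³/s

Direct runoff: 0.0, 21.0, 65.0, 86.0, 155.0, 201.0, 271.0, 162.0, 97.0, 57.0, 0.0 m³/s; ΣQ_DR = 1115 m³/s, peak = 271.0 m³/s.
Runoff depth d = ΣQ_DR·Δt / A = 1115 × 7200 / (401 km²) = 20.02 mm.
The 1-cm UH is the DRH scaled by (10 mm)/d, so U_p = 271.0 × 10/20.02 = 135 m³/s.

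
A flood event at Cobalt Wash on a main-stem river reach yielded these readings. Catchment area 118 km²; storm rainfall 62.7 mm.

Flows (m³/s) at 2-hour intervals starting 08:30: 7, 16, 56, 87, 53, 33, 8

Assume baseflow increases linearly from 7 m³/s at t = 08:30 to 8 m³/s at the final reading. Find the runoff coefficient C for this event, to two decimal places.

C ≈ 0.20

ΣQ_DR = 207.5 m³/s; V = ΣQ_DR·Δt = 1.494 × 10^6 m³.
Runoff depth d = V / A = 12.66 mm.
C = d / P = 12.66 / 62.7 = 0.20.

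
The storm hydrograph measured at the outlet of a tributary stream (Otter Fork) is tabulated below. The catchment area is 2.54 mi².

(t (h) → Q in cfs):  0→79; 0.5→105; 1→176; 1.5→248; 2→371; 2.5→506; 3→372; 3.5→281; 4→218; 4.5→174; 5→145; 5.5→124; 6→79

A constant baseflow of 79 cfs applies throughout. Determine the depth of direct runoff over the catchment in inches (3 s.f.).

Direct runoff: 0.0, 26.0, 97.0, 169.0, 292.0, 427.0, 293.0, 202.0, 139.0, 95.0, 66.0, 45.0, 0.0 cfs; ΣQ_DR = 1851 cfs.
V = ΣQ_DR · Δt = 1851 × 1800 s = 3.332 × 10^6 ft³.
Over A = 2.54 mi², depth = V / A = 0.565 in.

d ≈ 0.565 in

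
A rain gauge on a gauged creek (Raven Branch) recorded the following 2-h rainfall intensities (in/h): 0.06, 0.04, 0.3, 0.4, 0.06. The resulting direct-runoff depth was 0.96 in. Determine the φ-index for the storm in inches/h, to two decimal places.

Only the 2 blocks with intensity above φ contribute runoff: 0.3, 0.4 in/h.
Σ(I−φ)·Δt = d  ⇒  (0.3+0.4 − 2φ)·2 = 0.96
φ = (0.7000 − 0.96/2) / 2 = 0.11 in/h.

φ ≈ 0.11 in/h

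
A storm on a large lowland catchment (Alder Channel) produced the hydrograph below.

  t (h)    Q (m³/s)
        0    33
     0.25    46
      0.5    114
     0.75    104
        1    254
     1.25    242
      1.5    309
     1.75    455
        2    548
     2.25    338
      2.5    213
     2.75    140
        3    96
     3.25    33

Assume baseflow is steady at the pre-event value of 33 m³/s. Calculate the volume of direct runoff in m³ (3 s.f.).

V ≈ 2.22 × 10^6 m³

Direct-runoff ordinates (Q − Q_b): 0.0, 13.0, 81.0, 71.0, 221.0, 209.0, 276.0, 422.0, 515.0, 305.0, 180.0, 107.0, 63.0, 0.0 m³/s.
ΣQ_DR = 2463 m³/s.
With Δt = 0.25 h = 900 s, V = ΣQ_DR · Δt = 2463 × 900 = 2.22 × 10^6 m³.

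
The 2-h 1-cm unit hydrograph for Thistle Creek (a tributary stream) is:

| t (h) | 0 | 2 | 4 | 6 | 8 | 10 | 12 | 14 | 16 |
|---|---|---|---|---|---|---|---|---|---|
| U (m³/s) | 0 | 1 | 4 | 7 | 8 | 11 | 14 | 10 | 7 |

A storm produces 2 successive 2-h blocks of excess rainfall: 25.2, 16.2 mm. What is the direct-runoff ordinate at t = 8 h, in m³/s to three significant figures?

By discrete convolution, Q_j = Σ (P_i / 10 mm) · U_{j−i}.
At t = 8 h (j=4): Q = (25.2/10)·8 + (16.2/10)·7 = 31.5 m³/s.

Q ≈ 31.5 m³/s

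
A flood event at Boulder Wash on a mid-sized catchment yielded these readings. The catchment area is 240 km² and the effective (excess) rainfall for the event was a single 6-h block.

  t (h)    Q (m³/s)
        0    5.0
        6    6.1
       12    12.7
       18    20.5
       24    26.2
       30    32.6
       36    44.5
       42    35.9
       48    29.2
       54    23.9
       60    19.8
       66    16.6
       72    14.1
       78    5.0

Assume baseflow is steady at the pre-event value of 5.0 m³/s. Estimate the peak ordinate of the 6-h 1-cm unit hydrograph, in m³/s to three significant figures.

Direct runoff: 0.0, 1.1, 7.7, 15.5, 21.2, 27.6, 39.5, 30.9, 24.2, 18.9, 14.8, 11.6, 9.1, 0.0 m³/s; ΣQ_DR = 222.1 m³/s, peak = 39.5 m³/s.
Runoff depth d = ΣQ_DR·Δt / A = 222.1 × 21600 / (240 km²) = 19.99 mm.
The 1-cm UH is the DRH scaled by (10 mm)/d, so U_p = 39.5 × 10/19.99 = 19.8 m³/s.

U_p ≈ 19.8 m³/s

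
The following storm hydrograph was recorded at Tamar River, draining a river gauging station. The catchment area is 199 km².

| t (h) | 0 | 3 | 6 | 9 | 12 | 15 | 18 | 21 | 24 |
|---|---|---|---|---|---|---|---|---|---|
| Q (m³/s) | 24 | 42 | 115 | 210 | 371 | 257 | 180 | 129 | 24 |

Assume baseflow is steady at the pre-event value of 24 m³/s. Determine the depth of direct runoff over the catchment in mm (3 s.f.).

d ≈ 61.7 mm

Direct runoff: 0.0, 18.0, 91.0, 186.0, 347.0, 233.0, 156.0, 105.0, 0.0 m³/s; ΣQ_DR = 1136 m³/s.
V = ΣQ_DR · Δt = 1136 × 10800 s = 1.227 × 10^7 m³.
Over A = 199 km², depth = V / A = 61.7 mm.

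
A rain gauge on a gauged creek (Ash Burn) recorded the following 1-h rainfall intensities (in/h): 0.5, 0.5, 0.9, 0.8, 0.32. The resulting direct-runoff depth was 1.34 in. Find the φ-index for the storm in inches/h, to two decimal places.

φ ≈ 0.34 in/h

Only the 4 blocks with intensity above φ contribute runoff: 0.5, 0.5, 0.9, 0.8 in/h.
Σ(I−φ)·Δt = d  ⇒  (0.5+0.5+0.9+0.8 − 4φ)·1 = 1.34
φ = (2.700 − 1.34/1) / 4 = 0.34 in/h.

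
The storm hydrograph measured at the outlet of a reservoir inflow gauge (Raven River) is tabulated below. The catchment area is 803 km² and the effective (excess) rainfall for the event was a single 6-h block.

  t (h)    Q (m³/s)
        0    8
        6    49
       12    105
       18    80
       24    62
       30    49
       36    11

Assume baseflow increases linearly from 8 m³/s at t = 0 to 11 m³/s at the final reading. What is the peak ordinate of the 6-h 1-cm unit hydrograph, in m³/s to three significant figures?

Direct runoff: 0.00, 40.50, 96.00, 70.50, 52.00, 38.50, 0.00 m³/s; ΣQ_DR = 297.5 m³/s, peak = 96.00 m³/s.
Runoff depth d = ΣQ_DR·Δt / A = 297.5 × 21600 / (803 km²) = 8.002 mm.
The 1-cm UH is the DRH scaled by (10 mm)/d, so U_p = 96.00 × 10/8.002 = 120 m³/s.

U_p ≈ 120 m³/s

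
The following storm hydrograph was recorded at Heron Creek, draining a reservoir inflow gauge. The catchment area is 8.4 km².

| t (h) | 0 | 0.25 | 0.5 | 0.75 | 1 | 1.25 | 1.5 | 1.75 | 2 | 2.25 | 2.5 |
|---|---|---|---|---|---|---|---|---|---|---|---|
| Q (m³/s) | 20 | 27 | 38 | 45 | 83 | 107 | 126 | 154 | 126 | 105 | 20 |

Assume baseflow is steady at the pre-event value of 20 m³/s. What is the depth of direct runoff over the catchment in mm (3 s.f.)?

d ≈ 67.6 mm

Direct runoff: 0.0, 7.0, 18.0, 25.0, 63.0, 87.0, 106.0, 134.0, 106.0, 85.0, 0.0 m³/s; ΣQ_DR = 631.0 m³/s.
V = ΣQ_DR · Δt = 631.0 × 900 s = 5.679 × 10^5 m³.
Over A = 8.4 km², depth = V / A = 67.6 mm.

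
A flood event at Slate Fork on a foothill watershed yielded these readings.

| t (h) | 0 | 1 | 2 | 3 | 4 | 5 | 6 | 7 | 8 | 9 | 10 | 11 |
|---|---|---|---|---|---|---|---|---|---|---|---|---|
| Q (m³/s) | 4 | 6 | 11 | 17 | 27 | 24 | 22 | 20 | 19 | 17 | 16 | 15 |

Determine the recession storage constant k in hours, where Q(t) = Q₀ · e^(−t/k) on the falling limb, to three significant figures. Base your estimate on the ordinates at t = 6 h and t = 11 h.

On the falling limb, Q drops from 22 to 15 m³/s between t = 6 h and t = 11 h (Δt = 5 h).
k = −Δt / ln(Q₂/Q₁) = −5 / ln(15/22) = 13.1 h.

k ≈ 13.1 h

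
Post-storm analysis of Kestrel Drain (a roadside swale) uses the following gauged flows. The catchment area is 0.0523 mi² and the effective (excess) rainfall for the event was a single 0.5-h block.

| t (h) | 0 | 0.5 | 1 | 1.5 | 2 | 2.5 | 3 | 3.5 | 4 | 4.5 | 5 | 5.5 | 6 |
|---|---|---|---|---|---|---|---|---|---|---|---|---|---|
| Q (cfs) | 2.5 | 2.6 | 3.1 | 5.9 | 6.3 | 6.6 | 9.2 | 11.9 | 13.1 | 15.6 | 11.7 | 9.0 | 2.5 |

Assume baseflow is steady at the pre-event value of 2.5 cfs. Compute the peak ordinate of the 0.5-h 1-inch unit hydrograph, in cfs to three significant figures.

U_p ≈ 13.1 cfs

Direct runoff: 0.0, 0.1, 0.6, 3.4, 3.8, 4.1, 6.7, 9.4, 10.6, 13.1, 9.2, 6.5, 0.0 cfs; ΣQ_DR = 67.50 cfs, peak = 13.1 cfs.
Runoff depth d = ΣQ_DR·Δt / A = 67.50 × 1800 / (0.0523 mi²) = 1.000 in.
The 1-inch UH is the DRH scaled by (1 in)/d, so U_p = 13.1 × 1/1.000 = 13.1 cfs.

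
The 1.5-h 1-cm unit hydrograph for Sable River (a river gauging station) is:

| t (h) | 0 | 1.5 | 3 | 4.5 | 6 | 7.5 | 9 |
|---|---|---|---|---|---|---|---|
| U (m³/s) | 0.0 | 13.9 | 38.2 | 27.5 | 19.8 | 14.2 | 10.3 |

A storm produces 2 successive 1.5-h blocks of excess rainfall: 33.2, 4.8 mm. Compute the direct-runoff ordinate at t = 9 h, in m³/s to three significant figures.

Q ≈ 41.0 m³/s

By discrete convolution, Q_j = Σ (P_i / 10 mm) · U_{j−i}.
At t = 9 h (j=6): Q = (33.2/10)·10.3 + (4.8/10)·14.2 = 41.0 m³/s.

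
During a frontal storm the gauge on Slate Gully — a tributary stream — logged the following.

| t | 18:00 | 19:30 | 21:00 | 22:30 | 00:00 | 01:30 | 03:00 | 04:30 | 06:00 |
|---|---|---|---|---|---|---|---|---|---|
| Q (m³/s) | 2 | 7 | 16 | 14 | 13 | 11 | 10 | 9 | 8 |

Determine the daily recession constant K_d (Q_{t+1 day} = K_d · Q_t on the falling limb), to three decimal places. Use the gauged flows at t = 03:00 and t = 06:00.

Between t = 03:00 and t = 06:00 the flow falls from 10 to 8 m³/s over 2×1.5 h = 3 h.
Per-interval ratio K = (8/10)^(1/2) = 0.8944; K_d = K^(24/1.5) = 0.168.

K_d ≈ 0.168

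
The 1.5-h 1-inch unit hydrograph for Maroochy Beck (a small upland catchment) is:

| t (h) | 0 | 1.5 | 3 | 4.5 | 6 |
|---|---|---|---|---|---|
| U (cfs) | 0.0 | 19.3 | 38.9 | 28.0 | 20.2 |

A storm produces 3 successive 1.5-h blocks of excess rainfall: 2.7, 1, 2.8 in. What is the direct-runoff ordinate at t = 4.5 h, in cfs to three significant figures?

Q ≈ 169 cfs

By discrete convolution, Q_j = Σ (P_i / 1 in) · U_{j−i}.
At t = 4.5 h (j=3): Q = (2.7/1)·28.0 + (1/1)·38.9 + (2.8/1)·19.3 = 169 cfs.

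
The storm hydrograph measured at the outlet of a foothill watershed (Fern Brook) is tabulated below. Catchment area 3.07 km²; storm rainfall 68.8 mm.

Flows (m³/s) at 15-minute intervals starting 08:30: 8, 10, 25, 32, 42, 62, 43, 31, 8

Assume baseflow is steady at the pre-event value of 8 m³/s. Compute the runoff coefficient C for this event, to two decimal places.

C ≈ 0.81

ΣQ_DR = 189.0 m³/s; V = ΣQ_DR·Δt = 1.701 × 10^5 m³.
Runoff depth d = V / A = 55.41 mm.
C = d / P = 55.41 / 68.8 = 0.81.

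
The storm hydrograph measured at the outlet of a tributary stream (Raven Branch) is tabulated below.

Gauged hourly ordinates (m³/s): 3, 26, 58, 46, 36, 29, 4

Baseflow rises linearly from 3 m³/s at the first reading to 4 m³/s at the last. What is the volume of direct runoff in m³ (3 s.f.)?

V ≈ 6.39 × 10^5 m³

Direct-runoff ordinates (Q − Q_b): 0.00, 22.83, 54.67, 42.50, 32.33, 25.17, 0.00 m³/s.
ΣQ_DR = 177.5 m³/s.
With Δt = 1 h = 3600 s, V = ΣQ_DR · Δt = 177.5 × 3600 = 6.39 × 10^5 m³.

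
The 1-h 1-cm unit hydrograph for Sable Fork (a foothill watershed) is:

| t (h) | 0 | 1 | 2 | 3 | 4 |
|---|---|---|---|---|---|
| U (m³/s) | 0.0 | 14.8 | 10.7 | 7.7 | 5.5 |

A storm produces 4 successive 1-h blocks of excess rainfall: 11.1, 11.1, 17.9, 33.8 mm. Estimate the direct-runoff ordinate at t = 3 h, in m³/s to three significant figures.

Q ≈ 46.9 m³/s

By discrete convolution, Q_j = Σ (P_i / 10 mm) · U_{j−i}.
At t = 3 h (j=3): Q = (11.1/10)·7.7 + (11.1/10)·10.7 + (17.9/10)·14.8 + (33.8/10)·0.0 = 46.9 m³/s.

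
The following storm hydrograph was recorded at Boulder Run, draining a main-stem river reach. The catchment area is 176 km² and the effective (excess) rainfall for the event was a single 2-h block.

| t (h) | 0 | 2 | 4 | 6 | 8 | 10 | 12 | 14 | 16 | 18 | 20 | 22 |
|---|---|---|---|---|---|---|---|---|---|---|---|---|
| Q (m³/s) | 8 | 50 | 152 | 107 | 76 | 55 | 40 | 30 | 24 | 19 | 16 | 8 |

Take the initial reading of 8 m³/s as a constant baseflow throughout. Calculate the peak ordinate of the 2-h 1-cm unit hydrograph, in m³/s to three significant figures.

Direct runoff: 0.0, 42.0, 144.0, 99.0, 68.0, 47.0, 32.0, 22.0, 16.0, 11.0, 8.0, 0.0 m³/s; ΣQ_DR = 489.0 m³/s, peak = 144.0 m³/s.
Runoff depth d = ΣQ_DR·Δt / A = 489.0 × 7200 / (176 km²) = 20.00 mm.
The 1-cm UH is the DRH scaled by (10 mm)/d, so U_p = 144.0 × 10/20.00 = 72.0 m³/s.

U_p ≈ 72.0 m³/s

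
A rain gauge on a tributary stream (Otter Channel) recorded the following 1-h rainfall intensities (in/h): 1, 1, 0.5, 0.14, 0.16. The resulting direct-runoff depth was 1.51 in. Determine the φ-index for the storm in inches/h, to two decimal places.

Only the 3 blocks with intensity above φ contribute runoff: 1, 1, 0.5 in/h.
Σ(I−φ)·Δt = d  ⇒  (1+1+0.5 − 3φ)·1 = 1.51
φ = (2.500 − 1.51/1) / 3 = 0.33 in/h.

φ ≈ 0.33 in/h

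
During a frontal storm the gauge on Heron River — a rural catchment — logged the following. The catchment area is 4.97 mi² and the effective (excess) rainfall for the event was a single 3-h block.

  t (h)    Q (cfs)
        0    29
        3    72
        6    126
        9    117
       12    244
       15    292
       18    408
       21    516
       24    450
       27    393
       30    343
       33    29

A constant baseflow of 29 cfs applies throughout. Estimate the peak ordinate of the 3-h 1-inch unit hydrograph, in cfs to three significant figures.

Direct runoff: 0.0, 43.0, 97.0, 88.0, 215.0, 263.0, 379.0, 487.0, 421.0, 364.0, 314.0, 0.0 cfs; ΣQ_DR = 2671 cfs, peak = 487.0 cfs.
Runoff depth d = ΣQ_DR·Δt / A = 2671 × 10800 / (4.97 mi²) = 2.498 in.
The 1-inch UH is the DRH scaled by (1 in)/d, so U_p = 487.0 × 1/2.498 = 195 cfs.

U_p ≈ 195 cfs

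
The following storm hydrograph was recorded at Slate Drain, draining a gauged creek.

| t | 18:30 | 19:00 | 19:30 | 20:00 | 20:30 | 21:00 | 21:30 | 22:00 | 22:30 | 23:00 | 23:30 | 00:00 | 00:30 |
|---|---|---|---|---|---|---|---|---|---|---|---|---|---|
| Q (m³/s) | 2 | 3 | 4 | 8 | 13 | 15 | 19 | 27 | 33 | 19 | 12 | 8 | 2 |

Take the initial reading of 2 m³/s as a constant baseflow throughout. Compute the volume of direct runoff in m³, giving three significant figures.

V ≈ 2.50 × 10^5 m³

Direct-runoff ordinates (Q − Q_b): 0.0, 1.0, 2.0, 6.0, 11.0, 13.0, 17.0, 25.0, 31.0, 17.0, 10.0, 6.0, 0.0 m³/s.
ΣQ_DR = 139.0 m³/s.
With Δt = 0.5 h = 1800 s, V = ΣQ_DR · Δt = 139.0 × 1800 = 2.50 × 10^5 m³.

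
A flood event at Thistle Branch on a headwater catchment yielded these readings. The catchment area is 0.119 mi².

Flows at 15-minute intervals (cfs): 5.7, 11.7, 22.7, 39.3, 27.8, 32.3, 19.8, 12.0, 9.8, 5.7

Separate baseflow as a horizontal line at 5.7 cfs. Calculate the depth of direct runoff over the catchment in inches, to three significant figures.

Direct runoff: 0.0, 6.0, 17.0, 33.6, 22.1, 26.6, 14.1, 6.3, 4.1, 0.0 cfs; ΣQ_DR = 129.8 cfs.
V = ΣQ_DR · Δt = 129.8 × 900 s = 1.168 × 10^5 ft³.
Over A = 0.119 mi², depth = V / A = 0.423 in.

d ≈ 0.423 in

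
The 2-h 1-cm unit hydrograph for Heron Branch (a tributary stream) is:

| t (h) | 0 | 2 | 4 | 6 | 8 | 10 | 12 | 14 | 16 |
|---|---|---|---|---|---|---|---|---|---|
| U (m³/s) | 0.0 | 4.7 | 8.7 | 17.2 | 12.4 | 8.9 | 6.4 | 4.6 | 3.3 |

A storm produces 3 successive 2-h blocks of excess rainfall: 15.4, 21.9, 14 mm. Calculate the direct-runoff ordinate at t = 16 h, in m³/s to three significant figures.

By discrete convolution, Q_j = Σ (P_i / 10 mm) · U_{j−i}.
At t = 16 h (j=8): Q = (15.4/10)·3.3 + (21.9/10)·4.6 + (14/10)·6.4 = 24.1 m³/s.

Q ≈ 24.1 m³/s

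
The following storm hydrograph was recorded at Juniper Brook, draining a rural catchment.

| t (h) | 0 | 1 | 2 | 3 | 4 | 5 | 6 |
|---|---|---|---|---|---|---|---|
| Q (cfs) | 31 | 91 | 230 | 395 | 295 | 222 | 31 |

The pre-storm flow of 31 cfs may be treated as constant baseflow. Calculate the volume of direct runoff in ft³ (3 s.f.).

Direct-runoff ordinates (Q − Q_b): 0.0, 60.0, 199.0, 364.0, 264.0, 191.0, 0.0 cfs.
ΣQ_DR = 1078 cfs.
With Δt = 1 h = 3600 s, V = ΣQ_DR · Δt = 1078 × 3600 = 3.88 × 10^6 ft³.

V ≈ 3.88 × 10^6 ft³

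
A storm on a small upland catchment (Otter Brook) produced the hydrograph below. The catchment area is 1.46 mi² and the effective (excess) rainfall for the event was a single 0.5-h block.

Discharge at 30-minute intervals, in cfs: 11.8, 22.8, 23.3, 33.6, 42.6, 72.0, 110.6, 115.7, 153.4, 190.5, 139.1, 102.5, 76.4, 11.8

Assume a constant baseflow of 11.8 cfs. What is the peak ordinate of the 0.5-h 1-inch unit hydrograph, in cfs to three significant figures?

U_p ≈ 358 cfs

Direct runoff: 0.0, 11.0, 11.5, 21.8, 30.8, 60.2, 98.8, 103.9, 141.6, 178.7, 127.3, 90.7, 64.6, 0.0 cfs; ΣQ_DR = 940.9 cfs, peak = 178.7 cfs.
Runoff depth d = ΣQ_DR·Δt / A = 940.9 × 1800 / (1.46 mi²) = 0.4993 in.
The 1-inch UH is the DRH scaled by (1 in)/d, so U_p = 178.7 × 1/0.4993 = 358 cfs.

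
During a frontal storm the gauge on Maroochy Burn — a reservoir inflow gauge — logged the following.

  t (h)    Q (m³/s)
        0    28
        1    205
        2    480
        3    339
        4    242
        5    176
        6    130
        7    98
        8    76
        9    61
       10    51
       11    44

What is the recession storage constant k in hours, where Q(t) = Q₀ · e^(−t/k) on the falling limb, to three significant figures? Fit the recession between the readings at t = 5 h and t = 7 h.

k ≈ 3.42 h

On the falling limb, Q drops from 176 to 98 m³/s between t = 5 h and t = 7 h (Δt = 2 h).
k = −Δt / ln(Q₂/Q₁) = −2 / ln(98/176) = 3.42 h.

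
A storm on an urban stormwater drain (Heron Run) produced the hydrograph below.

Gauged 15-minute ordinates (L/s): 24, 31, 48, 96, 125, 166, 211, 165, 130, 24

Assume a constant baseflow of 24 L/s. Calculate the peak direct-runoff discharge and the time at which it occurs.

Subtracting baseflow gives direct-runoff ordinates: 0.0, 7.0, 24.0, 72.0, 101.0, 142.0, 187.0, 141.0, 106.0, 0.0 L/s.
The maximum is 187.0 L/s, occurring at the reading for t = 1.5 h.

Q_p = 187.0 L/s at t = 1.5 h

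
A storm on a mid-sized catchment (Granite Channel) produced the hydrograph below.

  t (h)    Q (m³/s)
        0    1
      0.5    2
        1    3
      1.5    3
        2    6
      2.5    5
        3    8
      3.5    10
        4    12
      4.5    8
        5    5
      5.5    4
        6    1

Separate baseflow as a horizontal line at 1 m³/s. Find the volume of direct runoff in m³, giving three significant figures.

Direct-runoff ordinates (Q − Q_b): 0.0, 1.0, 2.0, 2.0, 5.0, 4.0, 7.0, 9.0, 11.0, 7.0, 4.0, 3.0, 0.0 m³/s.
ΣQ_DR = 55.00 m³/s.
With Δt = 0.5 h = 1800 s, V = ΣQ_DR · Δt = 55.00 × 1800 = 99000 m³.

V ≈ 99000 m³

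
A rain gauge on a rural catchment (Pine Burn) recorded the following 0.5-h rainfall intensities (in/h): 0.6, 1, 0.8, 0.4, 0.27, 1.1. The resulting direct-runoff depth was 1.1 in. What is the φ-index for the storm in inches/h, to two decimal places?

Only the 5 blocks with intensity above φ contribute runoff: 0.6, 1, 0.8, 0.4, 1.1 in/h.
Σ(I−φ)·Δt = d  ⇒  (0.6+1+0.8+0.4+1.1 − 5φ)·0.5 = 1.1
φ = (3.900 − 1.1/0.5) / 5 = 0.34 in/h.

φ ≈ 0.34 in/h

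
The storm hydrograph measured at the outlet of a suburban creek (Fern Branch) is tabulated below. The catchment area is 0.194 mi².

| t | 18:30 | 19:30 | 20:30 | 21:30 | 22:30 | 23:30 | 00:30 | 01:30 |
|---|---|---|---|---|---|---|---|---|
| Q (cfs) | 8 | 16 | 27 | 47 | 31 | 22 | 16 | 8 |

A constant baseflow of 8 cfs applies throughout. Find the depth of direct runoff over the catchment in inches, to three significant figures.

d ≈ 0.887 in

Direct runoff: 0.0, 8.0, 19.0, 39.0, 23.0, 14.0, 8.0, 0.0 cfs; ΣQ_DR = 111.0 cfs.
V = ΣQ_DR · Δt = 111.0 × 3600 s = 3.996 × 10^5 ft³.
Over A = 0.194 mi², depth = V / A = 0.887 in.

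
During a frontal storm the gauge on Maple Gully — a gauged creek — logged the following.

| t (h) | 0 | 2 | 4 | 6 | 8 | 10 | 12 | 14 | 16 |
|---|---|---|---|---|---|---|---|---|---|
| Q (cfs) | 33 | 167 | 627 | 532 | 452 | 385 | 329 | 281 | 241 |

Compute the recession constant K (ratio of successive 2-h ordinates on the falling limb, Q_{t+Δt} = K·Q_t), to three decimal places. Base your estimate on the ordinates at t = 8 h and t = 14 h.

K ≈ 0.853

Using the recession-limb readings at t = 8 h and t = 14 h: Q falls from 452 to 281 cfs over 3 intervals.
K = (Q₂/Q₁)^(1/3) = (281/452)^(1/3) = 0.853.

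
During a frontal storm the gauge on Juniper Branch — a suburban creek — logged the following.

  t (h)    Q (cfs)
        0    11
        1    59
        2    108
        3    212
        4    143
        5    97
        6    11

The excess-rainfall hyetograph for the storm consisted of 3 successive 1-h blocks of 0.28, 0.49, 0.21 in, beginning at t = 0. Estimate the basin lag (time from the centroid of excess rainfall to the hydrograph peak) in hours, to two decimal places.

Centroid of excess rainfall: t_c = Σ P_i·t̄_i / ΣP_i = 1.4286 h (block centres at 0.5, 1.5, 2.5 h).
Hydrograph peak occurs at t = 3 h, so basin lag t_L = 3 − 1.4286 = 1.57 h.

t_L ≈ 1.57 h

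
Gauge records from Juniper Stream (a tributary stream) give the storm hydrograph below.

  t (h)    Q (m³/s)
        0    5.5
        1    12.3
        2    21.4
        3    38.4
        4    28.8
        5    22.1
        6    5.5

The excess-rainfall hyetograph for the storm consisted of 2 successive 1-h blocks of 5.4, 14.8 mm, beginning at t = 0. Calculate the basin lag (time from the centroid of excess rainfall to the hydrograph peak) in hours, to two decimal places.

t_L ≈ 1.77 h

Centroid of excess rainfall: t_c = Σ P_i·t̄_i / ΣP_i = 1.2327 h (block centres at 0.5, 1.5 h).
Hydrograph peak occurs at t = 3 h, so basin lag t_L = 3 − 1.2327 = 1.77 h.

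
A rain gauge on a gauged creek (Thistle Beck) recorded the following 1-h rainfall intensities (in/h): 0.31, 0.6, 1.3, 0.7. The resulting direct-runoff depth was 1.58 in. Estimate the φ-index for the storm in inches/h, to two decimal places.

Only the 3 blocks with intensity above φ contribute runoff: 0.6, 1.3, 0.7 in/h.
Σ(I−φ)·Δt = d  ⇒  (0.6+1.3+0.7 − 3φ)·1 = 1.58
φ = (2.600 − 1.58/1) / 3 = 0.34 in/h.

φ ≈ 0.34 in/h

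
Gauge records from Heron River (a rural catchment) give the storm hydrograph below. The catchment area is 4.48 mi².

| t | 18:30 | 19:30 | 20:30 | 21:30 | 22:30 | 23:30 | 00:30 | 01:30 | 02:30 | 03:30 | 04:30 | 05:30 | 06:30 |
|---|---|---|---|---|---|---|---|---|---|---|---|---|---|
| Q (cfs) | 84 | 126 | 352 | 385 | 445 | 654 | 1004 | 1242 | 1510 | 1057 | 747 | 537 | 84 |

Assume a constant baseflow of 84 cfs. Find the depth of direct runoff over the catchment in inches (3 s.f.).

Direct runoff: 0.0, 42.0, 268.0, 301.0, 361.0, 570.0, 920.0, 1158.0, 1426.0, 973.0, 663.0, 453.0, 0.0 cfs; ΣQ_DR = 7135 cfs.
V = ΣQ_DR · Δt = 7135 × 3600 s = 2.569 × 10^7 ft³.
Over A = 4.48 mi², depth = V / A = 2.47 in.

d ≈ 2.47 in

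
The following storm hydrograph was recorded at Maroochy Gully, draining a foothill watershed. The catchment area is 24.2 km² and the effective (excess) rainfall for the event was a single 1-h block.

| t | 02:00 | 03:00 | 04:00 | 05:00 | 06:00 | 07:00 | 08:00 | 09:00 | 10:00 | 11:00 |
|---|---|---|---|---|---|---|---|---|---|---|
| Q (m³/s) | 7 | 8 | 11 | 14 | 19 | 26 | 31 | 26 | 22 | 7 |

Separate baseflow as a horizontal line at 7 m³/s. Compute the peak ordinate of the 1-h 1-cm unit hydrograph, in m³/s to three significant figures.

Direct runoff: 0.0, 1.0, 4.0, 7.0, 12.0, 19.0, 24.0, 19.0, 15.0, 0.0 m³/s; ΣQ_DR = 101.0 m³/s, peak = 24.0 m³/s.
Runoff depth d = ΣQ_DR·Δt / A = 101.0 × 3600 / (24.2 km²) = 15.02 mm.
The 1-cm UH is the DRH scaled by (10 mm)/d, so U_p = 24.0 × 10/15.02 = 16.0 m³/s.

U_p ≈ 16.0 m³/s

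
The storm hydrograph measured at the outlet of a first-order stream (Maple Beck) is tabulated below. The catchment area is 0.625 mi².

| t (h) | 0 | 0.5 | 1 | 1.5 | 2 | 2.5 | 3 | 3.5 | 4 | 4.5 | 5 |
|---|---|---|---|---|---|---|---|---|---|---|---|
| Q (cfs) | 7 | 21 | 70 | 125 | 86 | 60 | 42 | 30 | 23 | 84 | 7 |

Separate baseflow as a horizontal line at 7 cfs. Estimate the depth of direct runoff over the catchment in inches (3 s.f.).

Direct runoff: 0.0, 14.0, 63.0, 118.0, 79.0, 53.0, 35.0, 23.0, 16.0, 77.0, 0.0 cfs; ΣQ_DR = 478.0 cfs.
V = ΣQ_DR · Δt = 478.0 × 1800 s = 8.604 × 10^5 ft³.
Over A = 0.625 mi², depth = V / A = 0.593 in.

d ≈ 0.593 in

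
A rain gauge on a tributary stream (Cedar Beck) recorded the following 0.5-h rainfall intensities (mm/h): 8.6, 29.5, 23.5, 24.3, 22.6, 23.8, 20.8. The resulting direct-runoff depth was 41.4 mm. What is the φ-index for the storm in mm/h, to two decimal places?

φ ≈ 10.28 mm/h

Only the 6 blocks with intensity above φ contribute runoff: 29.5, 23.5, 24.3, 22.6, 23.8, 20.8 mm/h.
Σ(I−φ)·Δt = d  ⇒  (29.5+23.5+24.3+22.6+23.8+20.8 − 6φ)·0.5 = 41.4
φ = (144.5 − 41.4/0.5) / 6 = 10.28 mm/h.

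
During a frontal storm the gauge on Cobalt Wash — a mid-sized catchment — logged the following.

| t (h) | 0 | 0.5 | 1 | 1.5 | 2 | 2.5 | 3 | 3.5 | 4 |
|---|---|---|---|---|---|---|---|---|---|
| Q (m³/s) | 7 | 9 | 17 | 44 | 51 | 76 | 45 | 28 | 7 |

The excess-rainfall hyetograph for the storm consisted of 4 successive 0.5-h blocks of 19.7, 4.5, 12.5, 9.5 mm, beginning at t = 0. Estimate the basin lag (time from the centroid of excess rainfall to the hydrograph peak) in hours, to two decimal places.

Centroid of excess rainfall: t_c = Σ P_i·t̄_i / ΣP_i = 0.8777 h (block centres at 0.25, 0.75, 1.25, 1.75 h).
Hydrograph peak occurs at t = 2.5 h, so basin lag t_L = 2.5 − 0.8777 = 1.62 h.

t_L ≈ 1.62 h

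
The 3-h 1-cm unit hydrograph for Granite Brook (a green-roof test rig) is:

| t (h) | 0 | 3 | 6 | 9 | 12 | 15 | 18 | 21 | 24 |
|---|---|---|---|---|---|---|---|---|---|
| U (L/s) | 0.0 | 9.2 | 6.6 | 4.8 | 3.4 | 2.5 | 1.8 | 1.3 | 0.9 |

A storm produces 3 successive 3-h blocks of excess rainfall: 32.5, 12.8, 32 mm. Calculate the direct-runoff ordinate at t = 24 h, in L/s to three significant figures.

Q ≈ 10.3 L/s

By discrete convolution, Q_j = Σ (P_i / 10 mm) · U_{j−i}.
At t = 24 h (j=8): Q = (32.5/10)·0.9 + (12.8/10)·1.3 + (32/10)·1.8 = 10.3 L/s.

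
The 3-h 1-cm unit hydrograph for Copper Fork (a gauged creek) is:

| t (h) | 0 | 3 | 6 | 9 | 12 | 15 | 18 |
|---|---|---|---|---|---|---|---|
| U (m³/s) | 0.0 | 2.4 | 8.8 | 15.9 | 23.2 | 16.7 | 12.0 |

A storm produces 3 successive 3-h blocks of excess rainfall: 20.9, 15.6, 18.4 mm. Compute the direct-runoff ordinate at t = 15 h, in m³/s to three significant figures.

By discrete convolution, Q_j = Σ (P_i / 10 mm) · U_{j−i}.
At t = 15 h (j=5): Q = (20.9/10)·16.7 + (15.6/10)·23.2 + (18.4/10)·15.9 = 100 m³/s.

Q ≈ 100 m³/s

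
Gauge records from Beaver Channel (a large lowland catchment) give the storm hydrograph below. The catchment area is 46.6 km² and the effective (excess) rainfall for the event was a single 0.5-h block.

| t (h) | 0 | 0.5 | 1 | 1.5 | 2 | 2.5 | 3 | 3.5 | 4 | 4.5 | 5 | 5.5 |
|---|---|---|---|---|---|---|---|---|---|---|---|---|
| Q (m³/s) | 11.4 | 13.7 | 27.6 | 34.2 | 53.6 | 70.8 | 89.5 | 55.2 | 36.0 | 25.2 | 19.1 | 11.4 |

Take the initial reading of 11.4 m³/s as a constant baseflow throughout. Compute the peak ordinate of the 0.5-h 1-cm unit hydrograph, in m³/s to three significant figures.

U_p ≈ 65.0 m³/s

Direct runoff: 0.0, 2.3, 16.2, 22.8, 42.2, 59.4, 78.1, 43.8, 24.6, 13.8, 7.7, 0.0 m³/s; ΣQ_DR = 310.9 m³/s, peak = 78.1 m³/s.
Runoff depth d = ΣQ_DR·Δt / A = 310.9 × 1800 / (46.6 km²) = 12.01 mm.
The 1-cm UH is the DRH scaled by (10 mm)/d, so U_p = 78.1 × 10/12.01 = 65.0 m³/s.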